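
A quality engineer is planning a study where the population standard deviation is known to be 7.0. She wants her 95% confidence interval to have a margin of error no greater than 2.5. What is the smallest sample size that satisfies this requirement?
n ≥ 31

For margin E ≤ 2.5:
n ≥ (z* · σ / E)²
n ≥ (1.960 · 7.0 / 2.5)²
n ≥ 30.12

Minimum n = 31 (rounding up)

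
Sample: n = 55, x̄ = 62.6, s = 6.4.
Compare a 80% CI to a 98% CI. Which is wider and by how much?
98% CI is wider by 1.90

df = 54
80% CI: t* = 1.297, (61.48, 63.72), width = 2 · t* · s/√n = 2.24
98% CI: t* = 2.397, (60.53, 64.67), width = 2 · t* · s/√n = 4.14

The 98% CI is wider by 4.14 - 2.24 = 1.90.
Higher confidence requires a wider interval.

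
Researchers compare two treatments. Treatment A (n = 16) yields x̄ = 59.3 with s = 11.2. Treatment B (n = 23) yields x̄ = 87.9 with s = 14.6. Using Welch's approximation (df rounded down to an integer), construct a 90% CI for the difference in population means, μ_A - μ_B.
(-35.58, -21.62)

Difference: x̄₁ - x̄₂ = -28.60
SE = √(s₁²/n₁ + s₂²/n₂) = √(11.2²/16 + 14.6²/23) = 4.1362
df = 36.58 → 36 (Welch–Satterthwaite, rounded down)
t* = 1.688

CI: -28.60 ± 1.688 · 4.1362 = -28.60 ± 6.98 = (-35.58, -21.62)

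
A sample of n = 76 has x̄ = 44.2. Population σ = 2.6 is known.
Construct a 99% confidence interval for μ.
(43.43, 44.97)

z-interval (σ known):
z* = 2.576 for 99% confidence

Margin of error = z* · σ/√n = 2.576 · 2.6/√76 = 0.77

CI: (44.2 - 0.77, 44.2 + 0.77) = (43.43, 44.97)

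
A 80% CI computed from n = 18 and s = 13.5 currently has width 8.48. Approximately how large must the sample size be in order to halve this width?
n ≈ 72

CI width ∝ 1/√n
To reduce width by factor 2, need √n to grow by 2 → need 2² = 4 times as many samples.

Current: n = 18, width = 8.48
New: n = 72, width ≈ 4.12

Width reduced by factor of 8.48/4.12 = 2.06.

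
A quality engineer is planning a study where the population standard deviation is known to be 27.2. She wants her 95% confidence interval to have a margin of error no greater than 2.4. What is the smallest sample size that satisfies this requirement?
n ≥ 494

For margin E ≤ 2.4:
n ≥ (z* · σ / E)²
n ≥ (1.960 · 27.2 / 2.4)²
n ≥ 493.43

Minimum n = 494 (rounding up)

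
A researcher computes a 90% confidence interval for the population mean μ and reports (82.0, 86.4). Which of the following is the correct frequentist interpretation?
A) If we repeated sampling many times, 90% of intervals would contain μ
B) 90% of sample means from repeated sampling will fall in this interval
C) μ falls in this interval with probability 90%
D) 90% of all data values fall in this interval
A

A) Correct — this is the frequentist long-run coverage interpretation.
B) Wrong — coverage applies to intervals containing μ, not to future x̄ values.
C) Wrong — μ is fixed; the randomness lives in the interval, not in μ.
D) Wrong — a CI is about the parameter μ, not individual data values.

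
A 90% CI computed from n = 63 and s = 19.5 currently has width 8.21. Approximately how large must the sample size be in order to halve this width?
n ≈ 252

CI width ∝ 1/√n
To reduce width by factor 2, need √n to grow by 2 → need 2² = 4 times as many samples.

Current: n = 63, width = 8.21
New: n = 252, width ≈ 4.06

Width reduced by factor of 8.21/4.06 = 2.02.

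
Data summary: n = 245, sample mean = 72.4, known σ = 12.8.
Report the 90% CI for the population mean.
(71.05, 73.75)

z-interval (σ known):
z* = 1.645 for 90% confidence

Margin of error = z* · σ/√n = 1.645 · 12.8/√245 = 1.35

CI: (72.4 - 1.35, 72.4 + 1.35) = (71.05, 73.75)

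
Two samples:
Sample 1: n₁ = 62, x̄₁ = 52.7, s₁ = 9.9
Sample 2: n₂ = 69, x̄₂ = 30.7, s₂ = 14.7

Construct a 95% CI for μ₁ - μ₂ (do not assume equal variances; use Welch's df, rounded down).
(17.70, 26.30)

Difference: x̄₁ - x̄₂ = 22.00
SE = √(s₁²/n₁ + s₂²/n₂) = √(9.9²/62 + 14.7²/69) = 2.1708
df = 119.91 → 119 (Welch–Satterthwaite, rounded down)
t* = 1.980

CI: 22.00 ± 1.980 · 2.1708 = 22.00 ± 4.30 = (17.70, 26.30)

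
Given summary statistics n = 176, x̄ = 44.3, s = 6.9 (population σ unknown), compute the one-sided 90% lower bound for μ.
μ ≥ 43.63

Lower bound (one-sided):
t* = 1.286 (one-sided for 90%)
Lower bound = x̄ - t* · s/√n = 44.3 - 1.286 · 6.9/√176 = 43.63

We are 90% confident that μ ≥ 43.63.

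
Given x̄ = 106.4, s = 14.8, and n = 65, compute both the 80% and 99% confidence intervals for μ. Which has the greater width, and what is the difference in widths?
99% CI is wider by 5.00

df = 64
80% CI: t* = 1.295, (104.02, 108.78), width = 2 · t* · s/√n = 4.75
99% CI: t* = 2.655, (101.53, 111.27), width = 2 · t* · s/√n = 9.75

The 99% CI is wider by 9.75 - 4.75 = 5.00.
Higher confidence requires a wider interval.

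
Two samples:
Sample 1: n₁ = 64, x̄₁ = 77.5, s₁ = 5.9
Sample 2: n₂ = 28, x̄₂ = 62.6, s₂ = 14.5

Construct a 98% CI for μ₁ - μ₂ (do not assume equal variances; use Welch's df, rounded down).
(7.93, 21.87)

Difference: x̄₁ - x̄₂ = 14.90
SE = √(s₁²/n₁ + s₂²/n₂) = √(5.9²/64 + 14.5²/28) = 2.8378
df = 30.98 → 30 (Welch–Satterthwaite, rounded down)
t* = 2.457

CI: 14.90 ± 2.457 · 2.8378 = 14.90 ± 6.97 = (7.93, 21.87)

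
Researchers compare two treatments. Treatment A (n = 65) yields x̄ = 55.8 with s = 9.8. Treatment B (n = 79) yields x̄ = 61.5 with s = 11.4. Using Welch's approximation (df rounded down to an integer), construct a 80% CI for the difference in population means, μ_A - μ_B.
(-7.98, -3.42)

Difference: x̄₁ - x̄₂ = -5.70
SE = √(s₁²/n₁ + s₂²/n₂) = √(9.8²/65 + 11.4²/79) = 1.7671
df = 141.71 → 141 (Welch–Satterthwaite, rounded down)
t* = 1.288

CI: -5.70 ± 1.288 · 1.7671 = -5.70 ± 2.28 = (-7.98, -3.42)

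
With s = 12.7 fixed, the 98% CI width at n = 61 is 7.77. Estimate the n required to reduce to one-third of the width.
n ≈ 549

CI width ∝ 1/√n
To reduce width by factor 3, need √n to grow by 3 → need 3² = 9 times as many samples.

Current: n = 61, width = 7.77
New: n = 549, width ≈ 2.53

Width reduced by factor of 7.77/2.53 = 3.07.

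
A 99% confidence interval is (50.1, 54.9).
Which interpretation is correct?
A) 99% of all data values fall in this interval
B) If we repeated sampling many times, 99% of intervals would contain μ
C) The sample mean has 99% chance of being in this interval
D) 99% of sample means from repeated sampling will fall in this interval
B

A) Wrong — a CI is about the parameter μ, not individual data values.
B) Correct — this is the frequentist long-run coverage interpretation.
C) Wrong — x̄ is observed and sits in the interval by construction.
D) Wrong — coverage applies to intervals containing μ, not to future x̄ values.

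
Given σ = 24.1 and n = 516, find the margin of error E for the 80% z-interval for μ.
Margin of error = 1.36

Margin of error = z* · σ/√n
= 1.282 · 24.1/√516
= 1.282 · 24.1/22.7156
= 1.36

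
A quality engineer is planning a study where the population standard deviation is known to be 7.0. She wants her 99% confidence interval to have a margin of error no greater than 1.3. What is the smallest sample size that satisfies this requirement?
n ≥ 193

For margin E ≤ 1.3:
n ≥ (z* · σ / E)²
n ≥ (2.576 · 7.0 / 1.3)²
n ≥ 192.40

Minimum n = 193 (rounding up)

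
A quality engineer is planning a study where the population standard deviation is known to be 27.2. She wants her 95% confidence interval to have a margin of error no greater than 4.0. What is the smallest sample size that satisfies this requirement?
n ≥ 178

For margin E ≤ 4.0:
n ≥ (z* · σ / E)²
n ≥ (1.960 · 27.2 / 4.0)²
n ≥ 177.64

Minimum n = 178 (rounding up)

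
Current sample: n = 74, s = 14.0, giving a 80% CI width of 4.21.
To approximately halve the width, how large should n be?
n ≈ 296

CI width ∝ 1/√n
To reduce width by factor 2, need √n to grow by 2 → need 2² = 4 times as many samples.

Current: n = 74, width = 4.21
New: n = 296, width ≈ 2.09

Width reduced by factor of 4.21/2.09 = 2.01.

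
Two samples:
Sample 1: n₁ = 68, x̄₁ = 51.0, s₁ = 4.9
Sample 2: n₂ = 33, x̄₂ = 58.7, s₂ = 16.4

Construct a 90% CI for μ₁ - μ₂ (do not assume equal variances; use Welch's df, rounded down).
(-12.63, -2.77)

Difference: x̄₁ - x̄₂ = -7.70
SE = √(s₁²/n₁ + s₂²/n₂) = √(4.9²/68 + 16.4²/33) = 2.9161
df = 34.80 → 34 (Welch–Satterthwaite, rounded down)
t* = 1.691

CI: -7.70 ± 1.691 · 2.9161 = -7.70 ± 4.93 = (-12.63, -2.77)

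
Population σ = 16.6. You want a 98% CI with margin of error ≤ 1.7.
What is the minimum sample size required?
n ≥ 516

For margin E ≤ 1.7:
n ≥ (z* · σ / E)²
n ≥ (2.326 · 16.6 / 1.7)²
n ≥ 515.87

Minimum n = 516 (rounding up)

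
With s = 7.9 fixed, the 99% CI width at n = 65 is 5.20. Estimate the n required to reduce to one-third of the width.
n ≈ 585

CI width ∝ 1/√n
To reduce width by factor 3, need √n to grow by 3 → need 3² = 9 times as many samples.

Current: n = 65, width = 5.20
New: n = 585, width ≈ 1.69

Width reduced by factor of 5.20/1.69 = 3.08.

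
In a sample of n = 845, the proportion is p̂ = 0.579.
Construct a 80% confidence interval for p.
(0.557, 0.601)

Proportion CI:
SE = √(p̂(1-p̂)/n) = √(0.579 · 0.421 / 845) = 0.01698

z* = 1.282
Margin = z* · SE = 1.282 · 0.01698 = 0.0218

CI: 0.579 ± 0.0218 = (0.557, 0.601)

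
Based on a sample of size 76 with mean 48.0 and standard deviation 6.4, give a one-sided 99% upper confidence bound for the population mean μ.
μ ≤ 49.75

Upper bound (one-sided):
t* = 2.377 (one-sided for 99%)
Upper bound = x̄ + t* · s/√n = 48.0 + 2.377 · 6.4/√76 = 49.75

We are 99% confident that μ ≤ 49.75.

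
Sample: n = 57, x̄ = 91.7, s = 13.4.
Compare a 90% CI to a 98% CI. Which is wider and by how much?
98% CI is wider by 2.56

df = 56
90% CI: t* = 1.673, (88.73, 94.67), width = 2 · t* · s/√n = 5.94
98% CI: t* = 2.395, (87.45, 95.95), width = 2 · t* · s/√n = 8.50

The 98% CI is wider by 8.50 - 5.94 = 2.56.
Higher confidence requires a wider interval.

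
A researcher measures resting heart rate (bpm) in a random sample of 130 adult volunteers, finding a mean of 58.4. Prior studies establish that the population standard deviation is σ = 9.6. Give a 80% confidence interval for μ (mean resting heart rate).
(57.32, 59.48)

z-interval (σ known):
z* = 1.282 for 80% confidence

Margin of error = z* · σ/√n = 1.282 · 9.6/√130 = 1.08

CI: (58.4 - 1.08, 58.4 + 1.08) = (57.32, 59.48)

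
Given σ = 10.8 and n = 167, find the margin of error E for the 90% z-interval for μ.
Margin of error = 1.37

Margin of error = z* · σ/√n
= 1.645 · 10.8/√167
= 1.645 · 10.8/12.9228
= 1.37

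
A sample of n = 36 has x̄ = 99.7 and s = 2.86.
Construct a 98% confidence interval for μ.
(98.54, 100.86)

t-interval (σ unknown):
df = n - 1 = 35
t* = 2.438 for 98% confidence

Margin of error = t* · s/√n = 2.438 · 2.86/√36 = 1.16

CI: (98.54, 100.86)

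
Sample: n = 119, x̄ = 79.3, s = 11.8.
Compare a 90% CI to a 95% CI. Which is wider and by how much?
95% CI is wider by 0.69

df = 118
90% CI: t* = 1.658, (77.51, 81.09), width = 2 · t* · s/√n = 3.59
95% CI: t* = 1.980, (77.16, 81.44), width = 2 · t* · s/√n = 4.28

The 95% CI is wider by 4.28 - 3.59 = 0.69.
Higher confidence requires a wider interval.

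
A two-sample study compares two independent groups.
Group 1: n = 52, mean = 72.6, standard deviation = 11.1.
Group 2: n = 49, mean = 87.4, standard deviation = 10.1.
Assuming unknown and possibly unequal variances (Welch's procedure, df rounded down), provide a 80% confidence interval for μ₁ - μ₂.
(-17.52, -12.08)

Difference: x̄₁ - x̄₂ = -14.80
SE = √(s₁²/n₁ + s₂²/n₂) = √(11.1²/52 + 10.1²/49) = 2.1098
df = 98.88 → 98 (Welch–Satterthwaite, rounded down)
t* = 1.290

CI: -14.80 ± 1.290 · 2.1098 = -14.80 ± 2.72 = (-17.52, -12.08)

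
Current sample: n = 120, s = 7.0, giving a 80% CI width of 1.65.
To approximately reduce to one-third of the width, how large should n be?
n ≈ 1080

CI width ∝ 1/√n
To reduce width by factor 3, need √n to grow by 3 → need 3² = 9 times as many samples.

Current: n = 120, width = 1.65
New: n = 1080, width ≈ 0.55

Width reduced by factor of 1.65/0.55 = 3.00.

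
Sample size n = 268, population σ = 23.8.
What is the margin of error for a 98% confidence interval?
Margin of error = 3.38

Margin of error = z* · σ/√n
= 2.326 · 23.8/√268
= 2.326 · 23.8/16.3707
= 3.38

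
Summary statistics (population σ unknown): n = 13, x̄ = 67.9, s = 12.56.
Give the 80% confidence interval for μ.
(63.18, 72.62)

t-interval (σ unknown):
df = n - 1 = 12
t* = 1.356 for 80% confidence

Margin of error = t* · s/√n = 1.356 · 12.56/√13 = 4.72

CI: (63.18, 72.62)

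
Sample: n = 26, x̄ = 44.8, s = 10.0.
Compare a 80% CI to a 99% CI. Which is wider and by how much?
99% CI is wider by 5.77

df = 25
80% CI: t* = 1.316, (42.22, 47.38), width = 2 · t* · s/√n = 5.16
99% CI: t* = 2.787, (39.33, 50.27), width = 2 · t* · s/√n = 10.93

The 99% CI is wider by 10.93 - 5.16 = 5.77.
Higher confidence requires a wider interval.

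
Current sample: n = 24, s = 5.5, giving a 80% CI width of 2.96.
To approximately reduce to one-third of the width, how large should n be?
n ≈ 216

CI width ∝ 1/√n
To reduce width by factor 3, need √n to grow by 3 → need 3² = 9 times as many samples.

Current: n = 24, width = 2.96
New: n = 216, width ≈ 0.96

Width reduced by factor of 2.96/0.96 = 3.08.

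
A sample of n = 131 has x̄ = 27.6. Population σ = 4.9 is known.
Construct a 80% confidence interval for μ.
(27.05, 28.15)

z-interval (σ known):
z* = 1.282 for 80% confidence

Margin of error = z* · σ/√n = 1.282 · 4.9/√131 = 0.55

CI: (27.6 - 0.55, 27.6 + 0.55) = (27.05, 28.15)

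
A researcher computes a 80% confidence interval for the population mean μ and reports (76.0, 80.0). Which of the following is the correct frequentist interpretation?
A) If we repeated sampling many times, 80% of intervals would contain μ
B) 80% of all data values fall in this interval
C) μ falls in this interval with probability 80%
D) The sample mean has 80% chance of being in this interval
A

A) Correct — this is the frequentist long-run coverage interpretation.
B) Wrong — a CI is about the parameter μ, not individual data values.
C) Wrong — μ is fixed; the randomness lives in the interval, not in μ.
D) Wrong — x̄ is observed and sits in the interval by construction.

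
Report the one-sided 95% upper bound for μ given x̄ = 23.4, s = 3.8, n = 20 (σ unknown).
μ ≤ 24.87

Upper bound (one-sided):
t* = 1.729 (one-sided for 95%)
Upper bound = x̄ + t* · s/√n = 23.4 + 1.729 · 3.8/√20 = 24.87

We are 95% confident that μ ≤ 24.87.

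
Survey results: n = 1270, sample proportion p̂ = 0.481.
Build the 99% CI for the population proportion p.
(0.445, 0.517)

Proportion CI:
SE = √(p̂(1-p̂)/n) = √(0.481 · 0.519 / 1270) = 0.01402

z* = 2.576
Margin = z* · SE = 2.576 · 0.01402 = 0.0361

CI: 0.481 ± 0.0361 = (0.445, 0.517)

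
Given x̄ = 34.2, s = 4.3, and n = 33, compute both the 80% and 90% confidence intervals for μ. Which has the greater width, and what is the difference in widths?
90% CI is wider by 0.58

df = 32
80% CI: t* = 1.309, (33.22, 35.18), width = 2 · t* · s/√n = 1.96
90% CI: t* = 1.694, (32.93, 35.47), width = 2 · t* · s/√n = 2.54

The 90% CI is wider by 2.54 - 1.96 = 0.58.
Higher confidence requires a wider interval.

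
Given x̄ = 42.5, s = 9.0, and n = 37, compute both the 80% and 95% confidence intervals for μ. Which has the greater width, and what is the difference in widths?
95% CI is wider by 2.14

df = 36
80% CI: t* = 1.306, (40.57, 44.43), width = 2 · t* · s/√n = 3.86
95% CI: t* = 2.028, (39.50, 45.50), width = 2 · t* · s/√n = 6.00

The 95% CI is wider by 6.00 - 3.86 = 2.14.
Higher confidence requires a wider interval.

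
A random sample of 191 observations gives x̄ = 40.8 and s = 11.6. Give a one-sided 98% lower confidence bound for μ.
μ ≥ 39.06

Lower bound (one-sided):
t* = 2.068 (one-sided for 98%)
Lower bound = x̄ - t* · s/√n = 40.8 - 2.068 · 11.6/√191 = 39.06

We are 98% confident that μ ≥ 39.06.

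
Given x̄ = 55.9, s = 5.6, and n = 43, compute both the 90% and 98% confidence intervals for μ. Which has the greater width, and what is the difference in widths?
98% CI is wider by 1.26

df = 42
90% CI: t* = 1.682, (54.46, 57.34), width = 2 · t* · s/√n = 2.87
98% CI: t* = 2.418, (53.84, 57.96), width = 2 · t* · s/√n = 4.13

The 98% CI is wider by 4.13 - 2.87 = 1.26.
Higher confidence requires a wider interval.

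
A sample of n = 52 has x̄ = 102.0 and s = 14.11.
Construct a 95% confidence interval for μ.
(98.07, 105.93)

t-interval (σ unknown):
df = n - 1 = 51
t* = 2.008 for 95% confidence

Margin of error = t* · s/√n = 2.008 · 14.11/√52 = 3.93

CI: (98.07, 105.93)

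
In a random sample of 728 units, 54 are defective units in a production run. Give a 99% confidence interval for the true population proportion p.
(0.049, 0.099)

Proportion CI:
p̂ = 54/728 = 0.07418
SE = √(p̂(1-p̂)/n) = √(0.07418 · 0.92582 / 728) = 0.00971

z* = 2.576
Margin = z* · SE = 2.576 · 0.00971 = 0.0250

CI: 0.07418 ± 0.0250 = (0.049, 0.099)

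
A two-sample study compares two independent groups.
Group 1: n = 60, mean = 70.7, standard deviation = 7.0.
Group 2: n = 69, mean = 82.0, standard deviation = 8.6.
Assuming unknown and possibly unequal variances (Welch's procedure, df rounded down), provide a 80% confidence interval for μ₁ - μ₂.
(-13.07, -9.53)

Difference: x̄₁ - x̄₂ = -11.30
SE = √(s₁²/n₁ + s₂²/n₂) = √(7.0²/60 + 8.6²/69) = 1.3742
df = 126.47 → 126 (Welch–Satterthwaite, rounded down)
t* = 1.288

CI: -11.30 ± 1.288 · 1.3742 = -11.30 ± 1.77 = (-13.07, -9.53)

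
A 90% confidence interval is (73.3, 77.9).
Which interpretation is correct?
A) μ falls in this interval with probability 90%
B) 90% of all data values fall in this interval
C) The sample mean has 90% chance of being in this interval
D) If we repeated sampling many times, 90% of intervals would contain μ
D

A) Wrong — μ is fixed; the randomness lives in the interval, not in μ.
B) Wrong — a CI is about the parameter μ, not individual data values.
C) Wrong — x̄ is observed and sits in the interval by construction.
D) Correct — this is the frequentist long-run coverage interpretation.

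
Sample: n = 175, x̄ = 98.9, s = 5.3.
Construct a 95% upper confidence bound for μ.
μ ≤ 99.56

Upper bound (one-sided):
t* = 1.654 (one-sided for 95%)
Upper bound = x̄ + t* · s/√n = 98.9 + 1.654 · 5.3/√175 = 99.56

We are 95% confident that μ ≤ 99.56.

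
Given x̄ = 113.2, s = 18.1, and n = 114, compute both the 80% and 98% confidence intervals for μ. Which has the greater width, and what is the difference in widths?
98% CI is wider by 3.63

df = 113
80% CI: t* = 1.289, (111.01, 115.39), width = 2 · t* · s/√n = 4.37
98% CI: t* = 2.360, (109.20, 117.20), width = 2 · t* · s/√n = 8.00

The 98% CI is wider by 8.00 - 4.37 = 3.63.
Higher confidence requires a wider interval.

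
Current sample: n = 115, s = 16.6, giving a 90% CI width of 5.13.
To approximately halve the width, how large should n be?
n ≈ 460

CI width ∝ 1/√n
To reduce width by factor 2, need √n to grow by 2 → need 2² = 4 times as many samples.

Current: n = 115, width = 5.13
New: n = 460, width ≈ 2.55

Width reduced by factor of 5.13/2.55 = 2.01.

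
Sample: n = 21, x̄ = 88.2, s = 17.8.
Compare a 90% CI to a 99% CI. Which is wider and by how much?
99% CI is wider by 8.70

df = 20
90% CI: t* = 1.725, (81.50, 94.90), width = 2 · t* · s/√n = 13.40
99% CI: t* = 2.845, (77.15, 99.25), width = 2 · t* · s/√n = 22.10

The 99% CI is wider by 22.10 - 13.40 = 8.70.
Higher confidence requires a wider interval.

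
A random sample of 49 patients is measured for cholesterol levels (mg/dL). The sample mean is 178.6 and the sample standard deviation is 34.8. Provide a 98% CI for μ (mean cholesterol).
(166.63, 190.57)

t-interval (σ unknown):
df = n - 1 = 48
t* = 2.407 for 98% confidence

Margin of error = t* · s/√n = 2.407 · 34.8/√49 = 11.97

CI: (166.63, 190.57)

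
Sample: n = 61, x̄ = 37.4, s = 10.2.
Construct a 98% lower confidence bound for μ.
μ ≥ 34.66

Lower bound (one-sided):
t* = 2.099 (one-sided for 98%)
Lower bound = x̄ - t* · s/√n = 37.4 - 2.099 · 10.2/√61 = 34.66

We are 98% confident that μ ≥ 34.66.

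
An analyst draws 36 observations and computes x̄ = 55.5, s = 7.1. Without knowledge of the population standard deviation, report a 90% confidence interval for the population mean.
(53.50, 57.50)

t-interval (σ unknown):
df = n - 1 = 35
t* = 1.690 for 90% confidence

Margin of error = t* · s/√n = 1.690 · 7.1/√36 = 2.00

CI: (53.50, 57.50)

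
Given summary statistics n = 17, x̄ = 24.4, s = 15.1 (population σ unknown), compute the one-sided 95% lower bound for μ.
μ ≥ 18.01

Lower bound (one-sided):
t* = 1.746 (one-sided for 95%)
Lower bound = x̄ - t* · s/√n = 24.4 - 1.746 · 15.1/√17 = 18.01

We are 95% confident that μ ≥ 18.01.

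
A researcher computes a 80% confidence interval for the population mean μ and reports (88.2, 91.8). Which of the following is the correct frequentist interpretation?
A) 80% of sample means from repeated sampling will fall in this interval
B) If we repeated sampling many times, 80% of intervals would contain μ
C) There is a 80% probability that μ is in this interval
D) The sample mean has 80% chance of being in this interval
B

A) Wrong — coverage applies to intervals containing μ, not to future x̄ values.
B) Correct — this is the frequentist long-run coverage interpretation.
C) Wrong — μ is fixed; the randomness lives in the interval, not in μ.
D) Wrong — x̄ is observed and sits in the interval by construction.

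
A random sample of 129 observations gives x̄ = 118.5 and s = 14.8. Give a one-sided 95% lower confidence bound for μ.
μ ≥ 116.34

Lower bound (one-sided):
t* = 1.657 (one-sided for 95%)
Lower bound = x̄ - t* · s/√n = 118.5 - 1.657 · 14.8/√129 = 116.34

We are 95% confident that μ ≥ 116.34.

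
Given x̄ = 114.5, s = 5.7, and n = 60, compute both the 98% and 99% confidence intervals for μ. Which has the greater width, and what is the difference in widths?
99% CI is wider by 0.40

df = 59
98% CI: t* = 2.391, (112.74, 116.26), width = 2 · t* · s/√n = 3.52
99% CI: t* = 2.662, (112.54, 116.46), width = 2 · t* · s/√n = 3.92

The 99% CI is wider by 3.92 - 3.52 = 0.40.
Higher confidence requires a wider interval.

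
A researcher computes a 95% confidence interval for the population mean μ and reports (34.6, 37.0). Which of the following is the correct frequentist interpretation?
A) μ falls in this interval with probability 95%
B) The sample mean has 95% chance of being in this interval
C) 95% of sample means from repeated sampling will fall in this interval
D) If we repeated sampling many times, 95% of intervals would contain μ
D

A) Wrong — μ is fixed; the randomness lives in the interval, not in μ.
B) Wrong — x̄ is observed and sits in the interval by construction.
C) Wrong — coverage applies to intervals containing μ, not to future x̄ values.
D) Correct — this is the frequentist long-run coverage interpretation.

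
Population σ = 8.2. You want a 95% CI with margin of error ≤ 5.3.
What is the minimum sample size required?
n ≥ 10

For margin E ≤ 5.3:
n ≥ (z* · σ / E)²
n ≥ (1.960 · 8.2 / 5.3)²
n ≥ 9.20

Minimum n = 10 (rounding up)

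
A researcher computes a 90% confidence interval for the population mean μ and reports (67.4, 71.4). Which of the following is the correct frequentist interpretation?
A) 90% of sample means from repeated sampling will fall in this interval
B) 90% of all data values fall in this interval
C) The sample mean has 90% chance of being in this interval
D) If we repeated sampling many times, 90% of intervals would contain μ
D

A) Wrong — coverage applies to intervals containing μ, not to future x̄ values.
B) Wrong — a CI is about the parameter μ, not individual data values.
C) Wrong — x̄ is observed and sits in the interval by construction.
D) Correct — this is the frequentist long-run coverage interpretation.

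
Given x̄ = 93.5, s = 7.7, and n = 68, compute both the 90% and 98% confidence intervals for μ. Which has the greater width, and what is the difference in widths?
98% CI is wider by 1.33

df = 67
90% CI: t* = 1.668, (91.94, 95.06), width = 2 · t* · s/√n = 3.12
98% CI: t* = 2.383, (91.27, 95.73), width = 2 · t* · s/√n = 4.45

The 98% CI is wider by 4.45 - 3.12 = 1.33.
Higher confidence requires a wider interval.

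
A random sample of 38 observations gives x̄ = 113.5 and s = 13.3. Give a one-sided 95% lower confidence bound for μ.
μ ≥ 109.86

Lower bound (one-sided):
t* = 1.687 (one-sided for 95%)
Lower bound = x̄ - t* · s/√n = 113.5 - 1.687 · 13.3/√38 = 109.86

We are 95% confident that μ ≥ 109.86.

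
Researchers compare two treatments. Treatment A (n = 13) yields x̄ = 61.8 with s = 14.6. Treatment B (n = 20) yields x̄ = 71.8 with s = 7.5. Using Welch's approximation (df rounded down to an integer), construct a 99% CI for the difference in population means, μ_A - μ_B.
(-22.80, 2.80)

Difference: x̄₁ - x̄₂ = -10.00
SE = √(s₁²/n₁ + s₂²/n₂) = √(14.6²/13 + 7.5²/20) = 4.3829
df = 16.17 → 16 (Welch–Satterthwaite, rounded down)
t* = 2.921

CI: -10.00 ± 2.921 · 4.3829 = -10.00 ± 12.80 = (-22.80, 2.80)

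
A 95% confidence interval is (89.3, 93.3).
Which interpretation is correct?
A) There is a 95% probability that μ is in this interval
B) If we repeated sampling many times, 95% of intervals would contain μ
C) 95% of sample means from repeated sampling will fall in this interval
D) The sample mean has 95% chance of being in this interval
B

A) Wrong — μ is fixed; the randomness lives in the interval, not in μ.
B) Correct — this is the frequentist long-run coverage interpretation.
C) Wrong — coverage applies to intervals containing μ, not to future x̄ values.
D) Wrong — x̄ is observed and sits in the interval by construction.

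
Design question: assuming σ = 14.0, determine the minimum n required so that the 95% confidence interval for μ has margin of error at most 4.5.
n ≥ 38

For margin E ≤ 4.5:
n ≥ (z* · σ / E)²
n ≥ (1.960 · 14.0 / 4.5)²
n ≥ 37.18

Minimum n = 38 (rounding up)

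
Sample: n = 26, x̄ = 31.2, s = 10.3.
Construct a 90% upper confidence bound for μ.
μ ≤ 33.86

Upper bound (one-sided):
t* = 1.316 (one-sided for 90%)
Upper bound = x̄ + t* · s/√n = 31.2 + 1.316 · 10.3/√26 = 33.86

We are 90% confident that μ ≤ 33.86.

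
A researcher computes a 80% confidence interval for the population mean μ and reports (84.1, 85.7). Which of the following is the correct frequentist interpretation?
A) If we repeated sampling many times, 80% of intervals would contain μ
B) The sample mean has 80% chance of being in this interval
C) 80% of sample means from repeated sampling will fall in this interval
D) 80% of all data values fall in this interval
A

A) Correct — this is the frequentist long-run coverage interpretation.
B) Wrong — x̄ is observed and sits in the interval by construction.
C) Wrong — coverage applies to intervals containing μ, not to future x̄ values.
D) Wrong — a CI is about the parameter μ, not individual data values.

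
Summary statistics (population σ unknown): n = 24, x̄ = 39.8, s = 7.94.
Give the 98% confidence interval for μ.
(35.75, 43.85)

t-interval (σ unknown):
df = n - 1 = 23
t* = 2.500 for 98% confidence

Margin of error = t* · s/√n = 2.500 · 7.94/√24 = 4.05

CI: (35.75, 43.85)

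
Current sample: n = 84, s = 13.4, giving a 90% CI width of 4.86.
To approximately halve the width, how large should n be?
n ≈ 336

CI width ∝ 1/√n
To reduce width by factor 2, need √n to grow by 2 → need 2² = 4 times as many samples.

Current: n = 84, width = 4.86
New: n = 336, width ≈ 2.41

Width reduced by factor of 4.86/2.41 = 2.02.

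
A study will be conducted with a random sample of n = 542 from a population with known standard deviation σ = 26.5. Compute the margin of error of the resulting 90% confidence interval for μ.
Margin of error = 1.87

Margin of error = z* · σ/√n
= 1.645 · 26.5/√542
= 1.645 · 26.5/23.2809
= 1.87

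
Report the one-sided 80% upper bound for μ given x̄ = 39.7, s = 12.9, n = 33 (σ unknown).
μ ≤ 41.62

Upper bound (one-sided):
t* = 0.853 (one-sided for 80%)
Upper bound = x̄ + t* · s/√n = 39.7 + 0.853 · 12.9/√33 = 41.62

We are 80% confident that μ ≤ 41.62.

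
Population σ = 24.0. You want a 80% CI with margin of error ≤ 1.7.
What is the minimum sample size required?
n ≥ 328

For margin E ≤ 1.7:
n ≥ (z* · σ / E)²
n ≥ (1.282 · 24.0 / 1.7)²
n ≥ 327.57

Minimum n = 328 (rounding up)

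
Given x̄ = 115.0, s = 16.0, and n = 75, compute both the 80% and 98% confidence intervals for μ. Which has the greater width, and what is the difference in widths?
98% CI is wider by 4.01

df = 74
80% CI: t* = 1.293, (112.61, 117.39), width = 2 · t* · s/√n = 4.78
98% CI: t* = 2.378, (110.61, 119.39), width = 2 · t* · s/√n = 8.79

The 98% CI is wider by 8.79 - 4.78 = 4.01.
Higher confidence requires a wider interval.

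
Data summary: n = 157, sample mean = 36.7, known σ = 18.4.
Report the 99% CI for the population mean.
(32.92, 40.48)

z-interval (σ known):
z* = 2.576 for 99% confidence

Margin of error = z* · σ/√n = 2.576 · 18.4/√157 = 3.78

CI: (36.7 - 3.78, 36.7 + 3.78) = (32.92, 40.48)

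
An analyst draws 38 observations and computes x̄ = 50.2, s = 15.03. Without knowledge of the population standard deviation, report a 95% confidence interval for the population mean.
(45.26, 55.14)

t-interval (σ unknown):
df = n - 1 = 37
t* = 2.026 for 95% confidence

Margin of error = t* · s/√n = 2.026 · 15.03/√38 = 4.94

CI: (45.26, 55.14)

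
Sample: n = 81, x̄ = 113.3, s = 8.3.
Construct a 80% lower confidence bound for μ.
μ ≥ 112.52

Lower bound (one-sided):
t* = 0.846 (one-sided for 80%)
Lower bound = x̄ - t* · s/√n = 113.3 - 0.846 · 8.3/√81 = 112.52

We are 80% confident that μ ≥ 112.52.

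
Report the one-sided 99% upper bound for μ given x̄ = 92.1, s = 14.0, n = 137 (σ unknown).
μ ≤ 94.92

Upper bound (one-sided):
t* = 2.354 (one-sided for 99%)
Upper bound = x̄ + t* · s/√n = 92.1 + 2.354 · 14.0/√137 = 94.92

We are 99% confident that μ ≤ 94.92.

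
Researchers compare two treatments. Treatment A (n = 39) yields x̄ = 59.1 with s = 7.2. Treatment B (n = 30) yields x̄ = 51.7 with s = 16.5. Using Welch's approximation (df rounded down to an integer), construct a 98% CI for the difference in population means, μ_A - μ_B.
(-0.44, 15.24)

Difference: x̄₁ - x̄₂ = 7.40
SE = √(s₁²/n₁ + s₂²/n₂) = √(7.2²/39 + 16.5²/30) = 3.2256
df = 37.50 → 37 (Welch–Satterthwaite, rounded down)
t* = 2.431

CI: 7.40 ± 2.431 · 3.2256 = 7.40 ± 7.84 = (-0.44, 15.24)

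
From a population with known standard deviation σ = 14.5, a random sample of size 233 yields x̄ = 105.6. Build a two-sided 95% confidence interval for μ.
(103.74, 107.46)

z-interval (σ known):
z* = 1.960 for 95% confidence

Margin of error = z* · σ/√n = 1.960 · 14.5/√233 = 1.86

CI: (105.6 - 1.86, 105.6 + 1.86) = (103.74, 107.46)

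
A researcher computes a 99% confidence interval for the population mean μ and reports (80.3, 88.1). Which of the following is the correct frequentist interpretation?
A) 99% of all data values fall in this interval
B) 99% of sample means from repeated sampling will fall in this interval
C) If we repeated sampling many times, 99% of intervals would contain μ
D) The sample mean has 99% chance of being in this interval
C

A) Wrong — a CI is about the parameter μ, not individual data values.
B) Wrong — coverage applies to intervals containing μ, not to future x̄ values.
C) Correct — this is the frequentist long-run coverage interpretation.
D) Wrong — x̄ is observed and sits in the interval by construction.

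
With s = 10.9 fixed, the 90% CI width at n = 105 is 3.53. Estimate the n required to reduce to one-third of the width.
n ≈ 945

CI width ∝ 1/√n
To reduce width by factor 3, need √n to grow by 3 → need 3² = 9 times as many samples.

Current: n = 105, width = 3.53
New: n = 945, width ≈ 1.17

Width reduced by factor of 3.53/1.17 = 3.02.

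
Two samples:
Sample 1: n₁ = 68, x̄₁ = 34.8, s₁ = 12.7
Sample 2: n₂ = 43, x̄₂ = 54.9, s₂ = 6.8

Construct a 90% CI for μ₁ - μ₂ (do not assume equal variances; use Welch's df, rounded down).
(-23.18, -17.02)

Difference: x̄₁ - x̄₂ = -20.10
SE = √(s₁²/n₁ + s₂²/n₂) = √(12.7²/68 + 6.8²/43) = 1.8567
df = 106.58 → 106 (Welch–Satterthwaite, rounded down)
t* = 1.659

CI: -20.10 ± 1.659 · 1.8567 = -20.10 ± 3.08 = (-23.18, -17.02)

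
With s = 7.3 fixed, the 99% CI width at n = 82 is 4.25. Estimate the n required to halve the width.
n ≈ 328

CI width ∝ 1/√n
To reduce width by factor 2, need √n to grow by 2 → need 2² = 4 times as many samples.

Current: n = 82, width = 4.25
New: n = 328, width ≈ 2.09

Width reduced by factor of 4.25/2.09 = 2.03.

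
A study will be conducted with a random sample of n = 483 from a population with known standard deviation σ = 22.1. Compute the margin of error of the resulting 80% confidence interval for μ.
Margin of error = 1.29

Margin of error = z* · σ/√n
= 1.282 · 22.1/√483
= 1.282 · 22.1/21.9773
= 1.29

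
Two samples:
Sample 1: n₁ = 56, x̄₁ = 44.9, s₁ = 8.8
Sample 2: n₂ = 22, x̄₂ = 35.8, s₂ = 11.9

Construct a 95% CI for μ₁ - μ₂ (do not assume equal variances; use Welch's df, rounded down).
(3.39, 14.81)

Difference: x̄₁ - x̄₂ = 9.10
SE = √(s₁²/n₁ + s₂²/n₂) = √(8.8²/56 + 11.9²/22) = 2.7964
df = 30.46 → 30 (Welch–Satterthwaite, rounded down)
t* = 2.042

CI: 9.10 ± 2.042 · 2.7964 = 9.10 ± 5.71 = (3.39, 14.81)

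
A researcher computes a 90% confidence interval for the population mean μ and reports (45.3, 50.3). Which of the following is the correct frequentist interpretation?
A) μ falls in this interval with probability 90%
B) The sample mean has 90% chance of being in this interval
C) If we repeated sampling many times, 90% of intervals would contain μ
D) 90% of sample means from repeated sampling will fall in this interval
C

A) Wrong — μ is fixed; the randomness lives in the interval, not in μ.
B) Wrong — x̄ is observed and sits in the interval by construction.
C) Correct — this is the frequentist long-run coverage interpretation.
D) Wrong — coverage applies to intervals containing μ, not to future x̄ values.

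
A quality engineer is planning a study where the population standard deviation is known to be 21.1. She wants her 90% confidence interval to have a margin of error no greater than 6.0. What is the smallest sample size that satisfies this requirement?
n ≥ 34

For margin E ≤ 6.0:
n ≥ (z* · σ / E)²
n ≥ (1.645 · 21.1 / 6.0)²
n ≥ 33.47

Minimum n = 34 (rounding up)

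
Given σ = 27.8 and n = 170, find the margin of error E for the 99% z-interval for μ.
Margin of error = 5.49

Margin of error = z* · σ/√n
= 2.576 · 27.8/√170
= 2.576 · 27.8/13.0384
= 5.49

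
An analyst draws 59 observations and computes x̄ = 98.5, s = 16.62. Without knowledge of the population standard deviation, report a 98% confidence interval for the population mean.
(93.32, 103.68)

t-interval (σ unknown):
df = n - 1 = 58
t* = 2.392 for 98% confidence

Margin of error = t* · s/√n = 2.392 · 16.62/√59 = 5.18

CI: (93.32, 103.68)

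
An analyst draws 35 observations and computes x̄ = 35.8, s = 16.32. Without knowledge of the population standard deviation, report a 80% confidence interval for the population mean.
(32.19, 39.41)

t-interval (σ unknown):
df = n - 1 = 34
t* = 1.307 for 80% confidence

Margin of error = t* · s/√n = 1.307 · 16.32/√35 = 3.61

CI: (32.19, 39.41)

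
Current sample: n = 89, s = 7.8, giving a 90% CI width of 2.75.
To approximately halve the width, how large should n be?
n ≈ 356

CI width ∝ 1/√n
To reduce width by factor 2, need √n to grow by 2 → need 2² = 4 times as many samples.

Current: n = 89, width = 2.75
New: n = 356, width ≈ 1.36

Width reduced by factor of 2.75/1.36 = 2.02.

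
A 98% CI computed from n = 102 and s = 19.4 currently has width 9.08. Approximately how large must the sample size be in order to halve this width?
n ≈ 408

CI width ∝ 1/√n
To reduce width by factor 2, need √n to grow by 2 → need 2² = 4 times as many samples.

Current: n = 102, width = 9.08
New: n = 408, width ≈ 4.49

Width reduced by factor of 9.08/4.49 = 2.02.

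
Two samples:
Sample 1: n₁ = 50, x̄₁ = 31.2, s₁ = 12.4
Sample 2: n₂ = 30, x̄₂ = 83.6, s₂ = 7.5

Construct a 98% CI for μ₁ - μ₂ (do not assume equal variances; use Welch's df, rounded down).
(-57.69, -47.11)

Difference: x̄₁ - x̄₂ = -52.40
SE = √(s₁²/n₁ + s₂²/n₂) = √(12.4²/50 + 7.5²/30) = 2.2249
df = 77.98 → 77 (Welch–Satterthwaite, rounded down)
t* = 2.376

CI: -52.40 ± 2.376 · 2.2249 = -52.40 ± 5.29 = (-57.69, -47.11)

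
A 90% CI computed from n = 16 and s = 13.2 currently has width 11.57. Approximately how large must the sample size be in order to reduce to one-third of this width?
n ≈ 144

CI width ∝ 1/√n
To reduce width by factor 3, need √n to grow by 3 → need 3² = 9 times as many samples.

Current: n = 16, width = 11.57
New: n = 144, width ≈ 3.64

Width reduced by factor of 11.57/3.64 = 3.18.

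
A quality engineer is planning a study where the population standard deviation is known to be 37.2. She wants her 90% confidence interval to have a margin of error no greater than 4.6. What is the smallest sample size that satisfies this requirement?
n ≥ 177

For margin E ≤ 4.6:
n ≥ (z* · σ / E)²
n ≥ (1.645 · 37.2 / 4.6)²
n ≥ 176.97

Minimum n = 177 (rounding up)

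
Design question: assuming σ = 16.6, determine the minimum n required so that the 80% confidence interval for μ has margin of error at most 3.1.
n ≥ 48

For margin E ≤ 3.1:
n ≥ (z* · σ / E)²
n ≥ (1.282 · 16.6 / 3.1)²
n ≥ 47.13

Minimum n = 48 (rounding up)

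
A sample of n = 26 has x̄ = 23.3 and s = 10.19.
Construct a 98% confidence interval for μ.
(18.33, 28.27)

t-interval (σ unknown):
df = n - 1 = 25
t* = 2.485 for 98% confidence

Margin of error = t* · s/√n = 2.485 · 10.19/√26 = 4.97

CI: (18.33, 28.27)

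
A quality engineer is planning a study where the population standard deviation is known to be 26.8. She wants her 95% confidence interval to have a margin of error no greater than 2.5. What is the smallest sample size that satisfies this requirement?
n ≥ 442

For margin E ≤ 2.5:
n ≥ (z* · σ / E)²
n ≥ (1.960 · 26.8 / 2.5)²
n ≥ 441.47

Minimum n = 442 (rounding up)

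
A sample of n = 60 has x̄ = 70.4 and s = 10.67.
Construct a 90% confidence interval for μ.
(68.10, 72.70)

t-interval (σ unknown):
df = n - 1 = 59
t* = 1.671 for 90% confidence

Margin of error = t* · s/√n = 1.671 · 10.67/√60 = 2.30

CI: (68.10, 72.70)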